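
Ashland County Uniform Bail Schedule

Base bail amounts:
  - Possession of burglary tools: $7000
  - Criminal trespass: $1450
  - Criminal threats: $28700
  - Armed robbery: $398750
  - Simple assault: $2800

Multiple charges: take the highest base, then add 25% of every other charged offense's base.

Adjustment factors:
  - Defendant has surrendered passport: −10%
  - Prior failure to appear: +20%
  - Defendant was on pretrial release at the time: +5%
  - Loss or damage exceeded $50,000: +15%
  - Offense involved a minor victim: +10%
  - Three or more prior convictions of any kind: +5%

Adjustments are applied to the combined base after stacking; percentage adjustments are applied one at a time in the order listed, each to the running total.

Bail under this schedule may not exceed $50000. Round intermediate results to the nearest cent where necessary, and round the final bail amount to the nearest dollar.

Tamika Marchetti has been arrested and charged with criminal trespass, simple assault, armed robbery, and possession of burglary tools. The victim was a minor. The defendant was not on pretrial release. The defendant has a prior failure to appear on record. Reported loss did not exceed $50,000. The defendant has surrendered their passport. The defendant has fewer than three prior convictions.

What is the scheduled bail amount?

Base amounts from the schedule: criminal trespass $1450; simple assault $2800; armed robbery $398750; possession of burglary tools $7000.
Stacking rule: highest base plus 25% of each additional charge. Highest is armed robbery at $398750. Additional: $1450 × 25% = $362.50; $2800 × 25% = $700; $7000 × 25% = $1750. Combined base = $398750 + $2812.50 = $401562.50.
Defendant has surrendered passport (−10%): $401562.50 × 0.9 = $361406.25.
Prior failure to appear (+20%): $361406.25 × 1.2 = $433687.50.
Offense involved a minor victim (+10%): $433687.50 × 1.1 = $477056.25.
Result $477056.25 exceeds the maximum of $50000; bail is capped at $50000.

$50000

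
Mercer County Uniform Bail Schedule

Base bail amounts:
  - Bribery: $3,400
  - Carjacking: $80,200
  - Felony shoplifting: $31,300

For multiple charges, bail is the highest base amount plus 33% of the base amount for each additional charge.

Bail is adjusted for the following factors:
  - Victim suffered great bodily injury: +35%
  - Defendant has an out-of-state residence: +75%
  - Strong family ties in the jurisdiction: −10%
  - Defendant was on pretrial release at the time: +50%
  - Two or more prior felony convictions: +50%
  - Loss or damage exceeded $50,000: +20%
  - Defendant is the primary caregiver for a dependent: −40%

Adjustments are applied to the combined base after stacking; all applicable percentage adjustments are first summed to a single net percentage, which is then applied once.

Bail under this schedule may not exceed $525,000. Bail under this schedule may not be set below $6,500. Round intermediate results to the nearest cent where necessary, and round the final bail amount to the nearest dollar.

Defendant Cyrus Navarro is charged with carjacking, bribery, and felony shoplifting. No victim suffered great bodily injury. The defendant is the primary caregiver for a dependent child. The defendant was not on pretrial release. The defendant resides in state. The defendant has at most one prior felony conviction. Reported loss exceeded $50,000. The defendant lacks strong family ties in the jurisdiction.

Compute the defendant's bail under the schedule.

Base amounts from the schedule: carjacking $80,200; bribery $3,400; felony shoplifting $31,300.
Stacking rule: highest base plus 33% of each additional charge. Highest is carjacking at $80,200. Additional: $3,400 × 33% = $1,122; $31,300 × 33% = $10,329. Combined base = $80,200 + $11,451 = $91,651.
Net percentage adjustment: +20% −40% = −20%. $91,651 × 0.8 = $73,320.80.
$73,320.80 is within the $525,000 maximum.
$73,320.80 is at or above the $6,500 minimum.
Rounded to the nearest dollar: $73,321.

$73,321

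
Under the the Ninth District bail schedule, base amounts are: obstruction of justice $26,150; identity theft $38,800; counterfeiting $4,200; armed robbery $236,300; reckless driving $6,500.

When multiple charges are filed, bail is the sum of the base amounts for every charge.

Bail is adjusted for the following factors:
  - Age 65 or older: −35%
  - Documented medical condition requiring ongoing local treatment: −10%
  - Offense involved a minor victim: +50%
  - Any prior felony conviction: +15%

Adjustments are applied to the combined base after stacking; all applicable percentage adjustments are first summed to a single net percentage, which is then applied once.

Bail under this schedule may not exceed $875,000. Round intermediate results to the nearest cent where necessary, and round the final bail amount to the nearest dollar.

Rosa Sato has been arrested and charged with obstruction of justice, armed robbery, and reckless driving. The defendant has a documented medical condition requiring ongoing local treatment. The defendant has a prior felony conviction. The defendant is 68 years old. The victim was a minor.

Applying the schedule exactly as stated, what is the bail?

Base amounts from the schedule: obstruction of justice $26,150; armed robbery $236,300; reckless driving $6,500.
Stacking rule: sum of all bases. $26,150 + $236,300 + $6,500 = $268,950.
Net percentage adjustment: −35% −10% +50% +15% = +20%. $268,950 × 1.2 = $322,740.
$322,740 is within the $875,000 maximum.

$322,740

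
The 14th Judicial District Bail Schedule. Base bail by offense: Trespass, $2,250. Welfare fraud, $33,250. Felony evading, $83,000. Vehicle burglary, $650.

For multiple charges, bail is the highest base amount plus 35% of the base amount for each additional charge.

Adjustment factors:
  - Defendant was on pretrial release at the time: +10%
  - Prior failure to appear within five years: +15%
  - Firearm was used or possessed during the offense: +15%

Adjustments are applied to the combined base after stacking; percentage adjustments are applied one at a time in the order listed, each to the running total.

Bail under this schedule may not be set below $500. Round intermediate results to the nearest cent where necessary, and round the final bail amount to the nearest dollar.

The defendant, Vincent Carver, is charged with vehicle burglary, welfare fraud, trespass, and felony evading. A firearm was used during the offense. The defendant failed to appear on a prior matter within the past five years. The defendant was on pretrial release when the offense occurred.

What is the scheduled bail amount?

Base amounts from the schedule: vehicle burglary $650; welfare fraud $33,250; trespass $2,250; felony evading $83,000.
Stacking rule: highest base plus 35% of each additional charge. Highest is felony evading at $83,000. Additional: $650 × 35% = $227.50; $33,250 × 35% = $11,637.50; $2,250 × 35% = $787.50. Combined base = $83,000 + $12,652.50 = $95,652.50.
Defendant was on pretrial release at the time (+10%): $95,652.50 × 1.1 = $105,217.75.
Prior failure to appear within five years (+15%): $105,217.75 × 1.15 = $121,000.41.
Firearm was used or possessed during the offense (+15%): $121,000.41 × 1.15 = $139,150.47.
$139,150.47 is at or above the $500 minimum.
Rounded to the nearest dollar: $139,150.

$139,150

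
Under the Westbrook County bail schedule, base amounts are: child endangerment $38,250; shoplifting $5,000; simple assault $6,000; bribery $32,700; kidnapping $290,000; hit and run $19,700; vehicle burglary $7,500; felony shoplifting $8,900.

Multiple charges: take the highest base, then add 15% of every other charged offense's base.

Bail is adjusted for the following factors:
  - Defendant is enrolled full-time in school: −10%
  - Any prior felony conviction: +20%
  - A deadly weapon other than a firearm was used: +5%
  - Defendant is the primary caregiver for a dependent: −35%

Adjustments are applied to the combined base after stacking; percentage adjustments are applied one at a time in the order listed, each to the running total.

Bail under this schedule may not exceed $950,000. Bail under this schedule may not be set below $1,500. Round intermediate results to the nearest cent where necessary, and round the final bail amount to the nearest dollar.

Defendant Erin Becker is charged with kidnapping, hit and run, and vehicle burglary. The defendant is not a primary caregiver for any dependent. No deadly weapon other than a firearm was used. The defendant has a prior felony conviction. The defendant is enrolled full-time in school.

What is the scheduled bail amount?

Base amounts from the schedule: kidnapping $290,000; hit and run $19,700; vehicle burglary $7,500.
Stacking rule: highest base plus 15% of each additional charge. Highest is kidnapping at $290,000. Additional: $19,700 × 15% = $2,955; $7,500 × 15% = $1,125. Combined base = $290,000 + $4,080 = $294,080.
Defendant is enrolled full-time in school (−10%): $294,080 × 0.9 = $264,672.
Any prior felony conviction (+20%): $264,672 × 1.2 = $317,606.40.
$317,606.40 is within the $950,000 maximum.
$317,606.40 is at or above the $1,500 minimum.
Rounded to the nearest dollar: $317,606.

$317,606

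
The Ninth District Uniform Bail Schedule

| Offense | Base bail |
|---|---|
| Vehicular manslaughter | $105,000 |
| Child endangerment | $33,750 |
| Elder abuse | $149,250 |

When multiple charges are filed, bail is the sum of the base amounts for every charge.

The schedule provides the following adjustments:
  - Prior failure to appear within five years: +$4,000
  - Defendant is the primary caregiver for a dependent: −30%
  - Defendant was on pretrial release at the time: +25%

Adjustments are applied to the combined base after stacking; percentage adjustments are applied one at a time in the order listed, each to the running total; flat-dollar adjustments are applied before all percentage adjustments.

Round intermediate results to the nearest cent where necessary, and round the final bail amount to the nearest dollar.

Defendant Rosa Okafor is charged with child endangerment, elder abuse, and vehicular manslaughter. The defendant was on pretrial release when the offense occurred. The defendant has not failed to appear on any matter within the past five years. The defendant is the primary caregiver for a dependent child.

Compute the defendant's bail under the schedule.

Base amounts from the schedule: child endangerment $33,750; elder abuse $149,250; vehicular manslaughter $105,000.
Stacking rule: sum of all bases. $33,750 + $149,250 + $105,000 = $288,000.
Defendant is the primary caregiver for a dependent (−30%): $288,000 × 0.7 = $201,600.
Defendant was on pretrial release at the time (+25%): $201,600 × 1.25 = $252,000.

$252,000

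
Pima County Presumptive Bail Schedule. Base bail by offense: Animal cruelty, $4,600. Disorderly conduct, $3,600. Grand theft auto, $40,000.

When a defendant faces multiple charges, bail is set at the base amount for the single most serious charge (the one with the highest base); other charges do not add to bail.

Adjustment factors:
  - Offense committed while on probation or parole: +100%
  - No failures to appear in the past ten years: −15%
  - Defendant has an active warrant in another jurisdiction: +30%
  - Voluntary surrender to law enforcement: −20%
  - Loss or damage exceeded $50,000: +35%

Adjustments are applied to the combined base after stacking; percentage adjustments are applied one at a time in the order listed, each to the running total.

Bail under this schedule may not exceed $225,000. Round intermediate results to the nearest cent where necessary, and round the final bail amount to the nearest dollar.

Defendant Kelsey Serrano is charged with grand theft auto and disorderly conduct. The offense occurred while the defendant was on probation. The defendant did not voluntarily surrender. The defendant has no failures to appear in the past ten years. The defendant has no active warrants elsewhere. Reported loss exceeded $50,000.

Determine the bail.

Base amounts from the schedule: grand theft auto $40,000; disorderly conduct $3,600.
Stacking rule: use the highest base only. Highest is grand theft auto at $40,000. Combined base = $40,000.
Offense committed while on probation or parole (+100%): $40,000 × 2 = $80,000.
No failures to appear in the past ten years (−15%): $80,000 × 0.85 = $68,000.
Loss or damage exceeded $50,000 (+35%): $68,000 × 1.35 = $91,800.
$91,800 is within the $225,000 maximum.

$91,800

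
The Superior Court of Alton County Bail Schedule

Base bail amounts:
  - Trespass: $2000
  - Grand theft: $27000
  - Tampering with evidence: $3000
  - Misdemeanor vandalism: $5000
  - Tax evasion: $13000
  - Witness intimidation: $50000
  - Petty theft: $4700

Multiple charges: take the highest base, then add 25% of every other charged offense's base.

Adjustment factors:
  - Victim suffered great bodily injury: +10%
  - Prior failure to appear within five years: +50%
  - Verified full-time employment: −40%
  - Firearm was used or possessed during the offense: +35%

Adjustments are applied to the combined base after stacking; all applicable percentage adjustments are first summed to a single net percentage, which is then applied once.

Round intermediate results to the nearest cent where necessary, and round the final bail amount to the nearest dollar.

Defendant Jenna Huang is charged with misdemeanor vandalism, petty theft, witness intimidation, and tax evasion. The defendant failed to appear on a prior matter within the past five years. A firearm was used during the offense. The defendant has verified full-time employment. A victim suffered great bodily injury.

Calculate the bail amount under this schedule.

Base amounts from the schedule: misdemeanor vandalism $5000; petty theft $4700; witness intimidation $50000; tax evasion $13000.
Stacking rule: highest base plus 25% of each additional charge. Highest is witness intimidation at $50000. Additional: $5000 × 25% = $1250; $4700 × 25% = $1175; $13000 × 25% = $3250. Combined base = $50000 + $5675 = $55675.
Net percentage adjustment: +10% +50% −40% +35% = +55%. $55675 × 1.55 = $86296.25.
Rounded to the nearest dollar: $86296.

$86296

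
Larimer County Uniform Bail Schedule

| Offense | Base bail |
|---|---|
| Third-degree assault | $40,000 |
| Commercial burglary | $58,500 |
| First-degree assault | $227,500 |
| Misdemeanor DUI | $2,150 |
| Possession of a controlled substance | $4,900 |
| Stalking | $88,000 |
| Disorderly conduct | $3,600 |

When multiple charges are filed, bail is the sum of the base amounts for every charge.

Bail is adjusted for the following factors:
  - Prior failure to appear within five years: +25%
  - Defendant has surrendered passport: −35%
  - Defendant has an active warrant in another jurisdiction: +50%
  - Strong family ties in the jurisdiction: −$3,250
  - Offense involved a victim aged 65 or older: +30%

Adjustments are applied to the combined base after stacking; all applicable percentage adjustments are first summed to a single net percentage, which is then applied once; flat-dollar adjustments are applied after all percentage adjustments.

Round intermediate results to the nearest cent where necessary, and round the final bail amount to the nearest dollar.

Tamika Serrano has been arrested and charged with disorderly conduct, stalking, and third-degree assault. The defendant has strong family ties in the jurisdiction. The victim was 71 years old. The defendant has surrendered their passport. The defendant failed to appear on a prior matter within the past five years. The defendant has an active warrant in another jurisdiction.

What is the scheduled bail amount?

$220,470

Base amounts from the schedule: disorderly conduct $3,600; stalking $88,000; third-degree assault $40,000.
Stacking rule: sum of all bases. $3,600 + $88,000 + $40,000 = $131,600.
Net percentage adjustment: +25% −35% +50% +30% = +70%. $131,600 × 1.7 = $223,720.
Strong family ties in the jurisdiction (−$3,250 flat): $223,720 − $3,250 = $220,470.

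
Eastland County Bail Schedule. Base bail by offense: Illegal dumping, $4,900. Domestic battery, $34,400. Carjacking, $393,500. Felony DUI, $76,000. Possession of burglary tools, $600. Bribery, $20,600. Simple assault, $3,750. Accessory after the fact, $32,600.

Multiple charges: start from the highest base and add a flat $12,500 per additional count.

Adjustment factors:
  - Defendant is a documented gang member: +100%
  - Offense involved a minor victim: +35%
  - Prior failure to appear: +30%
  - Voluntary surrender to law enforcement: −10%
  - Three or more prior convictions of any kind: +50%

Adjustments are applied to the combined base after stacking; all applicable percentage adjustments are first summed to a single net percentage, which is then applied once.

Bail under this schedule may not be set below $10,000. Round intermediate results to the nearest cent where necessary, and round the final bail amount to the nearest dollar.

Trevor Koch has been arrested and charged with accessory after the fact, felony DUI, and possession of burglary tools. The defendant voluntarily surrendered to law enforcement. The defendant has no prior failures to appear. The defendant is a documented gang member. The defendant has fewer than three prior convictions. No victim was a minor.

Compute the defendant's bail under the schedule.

$191,900

Base amounts from the schedule: accessory after the fact $32,600; felony DUI $76,000; possession of burglary tools $600.
Stacking rule: highest base plus $12,500 per additional charge. Highest is felony DUI at $76,000; 2 additional charges → +$25,000. Combined base = $101,000.
Net percentage adjustment: +100% −10% = +90%. $101,000 × 1.9 = $191,900.
$191,900 is at or above the $10,000 minimum.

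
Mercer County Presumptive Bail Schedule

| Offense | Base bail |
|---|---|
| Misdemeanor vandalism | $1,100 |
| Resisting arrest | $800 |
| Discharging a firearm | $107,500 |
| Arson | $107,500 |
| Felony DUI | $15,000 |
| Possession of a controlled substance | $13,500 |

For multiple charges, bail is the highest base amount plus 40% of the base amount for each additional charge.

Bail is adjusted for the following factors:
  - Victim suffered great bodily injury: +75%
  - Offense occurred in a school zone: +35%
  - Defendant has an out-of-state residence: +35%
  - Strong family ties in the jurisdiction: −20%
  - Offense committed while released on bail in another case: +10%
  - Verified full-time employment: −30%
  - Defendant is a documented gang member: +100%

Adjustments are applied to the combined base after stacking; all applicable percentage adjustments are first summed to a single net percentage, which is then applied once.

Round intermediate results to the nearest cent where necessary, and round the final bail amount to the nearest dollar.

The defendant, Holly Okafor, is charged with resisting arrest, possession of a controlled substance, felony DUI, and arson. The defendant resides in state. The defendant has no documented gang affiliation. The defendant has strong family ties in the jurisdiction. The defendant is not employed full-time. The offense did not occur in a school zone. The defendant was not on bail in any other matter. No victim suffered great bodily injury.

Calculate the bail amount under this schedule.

Base amounts from the schedule: resisting arrest $800; possession of a controlled substance $13,500; felony DUI $15,000; arson $107,500.
Stacking rule: highest base plus 40% of each additional charge. Highest is arson at $107,500. Additional: $800 × 40% = $320; $13,500 × 40% = $5,400; $15,000 × 40% = $6,000. Combined base = $107,500 + $11,720 = $119,220.
Strong family ties in the jurisdiction (−20%): $119,220 × 0.8 = $95,376.

$95,376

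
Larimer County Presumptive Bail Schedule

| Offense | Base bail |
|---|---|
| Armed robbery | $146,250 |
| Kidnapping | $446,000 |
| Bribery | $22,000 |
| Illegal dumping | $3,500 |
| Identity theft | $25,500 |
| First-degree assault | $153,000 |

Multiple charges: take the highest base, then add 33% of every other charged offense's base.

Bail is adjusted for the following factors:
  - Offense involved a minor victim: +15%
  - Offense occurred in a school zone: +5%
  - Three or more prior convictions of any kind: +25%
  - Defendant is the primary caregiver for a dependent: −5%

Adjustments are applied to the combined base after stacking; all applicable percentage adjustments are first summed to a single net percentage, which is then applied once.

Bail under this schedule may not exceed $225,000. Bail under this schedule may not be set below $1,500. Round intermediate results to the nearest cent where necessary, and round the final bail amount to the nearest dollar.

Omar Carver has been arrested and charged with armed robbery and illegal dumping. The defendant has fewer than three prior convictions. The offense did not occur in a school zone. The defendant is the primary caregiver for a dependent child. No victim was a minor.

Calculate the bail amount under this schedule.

Base amounts from the schedule: armed robbery $146,250; illegal dumping $3,500.
Stacking rule: highest base plus 33% of each additional charge. Highest is armed robbery at $146,250. Additional: $3,500 × 33% = $1,155. Combined base = $146,250 + $1,155 = $147,405.
Defendant is the primary caregiver for a dependent (−5%): $147,405 × 0.95 = $140,034.75.
$140,034.75 is within the $225,000 maximum.
$140,034.75 is at or above the $1,500 minimum.
Rounded to the nearest dollar: $140,035.

$140,035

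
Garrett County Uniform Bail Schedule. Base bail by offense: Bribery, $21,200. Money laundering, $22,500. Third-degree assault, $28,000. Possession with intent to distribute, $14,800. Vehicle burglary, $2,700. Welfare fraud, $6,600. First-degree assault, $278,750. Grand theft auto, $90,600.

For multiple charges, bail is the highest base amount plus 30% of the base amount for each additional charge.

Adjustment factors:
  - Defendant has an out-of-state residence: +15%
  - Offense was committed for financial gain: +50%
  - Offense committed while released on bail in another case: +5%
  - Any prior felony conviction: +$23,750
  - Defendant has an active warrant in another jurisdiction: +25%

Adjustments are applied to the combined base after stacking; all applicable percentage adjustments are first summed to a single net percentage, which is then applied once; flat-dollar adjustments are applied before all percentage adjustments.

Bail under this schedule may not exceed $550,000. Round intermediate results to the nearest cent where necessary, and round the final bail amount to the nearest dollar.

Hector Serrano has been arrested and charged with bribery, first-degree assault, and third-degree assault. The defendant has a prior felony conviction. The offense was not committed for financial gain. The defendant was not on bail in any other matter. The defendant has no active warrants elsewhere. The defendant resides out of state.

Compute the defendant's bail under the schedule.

Base amounts from the schedule: bribery $21,200; first-degree assault $278,750; third-degree assault $28,000.
Stacking rule: highest base plus 30% of each additional charge. Highest is first-degree assault at $278,750. Additional: $21,200 × 30% = $6,360; $28,000 × 30% = $8,400. Combined base = $278,750 + $14,760 = $293,510.
Any prior felony conviction (+$23,750 flat): $293,510 + $23,750 = $317,260.
Defendant has an out-of-state residence (+15%): $317,260 × 1.15 = $364,849.
$364,849 is within the $550,000 maximum.

$364,849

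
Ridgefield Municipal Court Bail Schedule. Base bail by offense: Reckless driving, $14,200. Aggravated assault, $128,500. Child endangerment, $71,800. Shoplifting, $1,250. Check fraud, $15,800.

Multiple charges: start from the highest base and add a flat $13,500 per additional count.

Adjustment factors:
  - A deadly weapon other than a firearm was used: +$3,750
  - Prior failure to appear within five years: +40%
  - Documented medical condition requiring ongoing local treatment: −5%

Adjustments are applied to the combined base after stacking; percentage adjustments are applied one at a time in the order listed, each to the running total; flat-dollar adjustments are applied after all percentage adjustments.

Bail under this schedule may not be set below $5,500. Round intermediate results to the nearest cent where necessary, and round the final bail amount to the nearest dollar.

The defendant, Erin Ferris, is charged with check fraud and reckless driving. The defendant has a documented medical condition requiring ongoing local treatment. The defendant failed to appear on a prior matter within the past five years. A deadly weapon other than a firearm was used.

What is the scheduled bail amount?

Base amounts from the schedule: check fraud $15,800; reckless driving $14,200.
Stacking rule: highest base plus $13,500 per additional charge. Highest is check fraud at $15,800; 1 additional charge → +$13,500. Combined base = $29,300.
Prior failure to appear within five years (+40%): $29,300 × 1.4 = $41,020.
Documented medical condition requiring ongoing local treatment (−5%): $41,020 × 0.95 = $38,969.
A deadly weapon other than a firearm was used (+$3,750 flat): $38,969 + $3,750 = $42,719.
$42,719 is at or above the $5,500 minimum.

$42,719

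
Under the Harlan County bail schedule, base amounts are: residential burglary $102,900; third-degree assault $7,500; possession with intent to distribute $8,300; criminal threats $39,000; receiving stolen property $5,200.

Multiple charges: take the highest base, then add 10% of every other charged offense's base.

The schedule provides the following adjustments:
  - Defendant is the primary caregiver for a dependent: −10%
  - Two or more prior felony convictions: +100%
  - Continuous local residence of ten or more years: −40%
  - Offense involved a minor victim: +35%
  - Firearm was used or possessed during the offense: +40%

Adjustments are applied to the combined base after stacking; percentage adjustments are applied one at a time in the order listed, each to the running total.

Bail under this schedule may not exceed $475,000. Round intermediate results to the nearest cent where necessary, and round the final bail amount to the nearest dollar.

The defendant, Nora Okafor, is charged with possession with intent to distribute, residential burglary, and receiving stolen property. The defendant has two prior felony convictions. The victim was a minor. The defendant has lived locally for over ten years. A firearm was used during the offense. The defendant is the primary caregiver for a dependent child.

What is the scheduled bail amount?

$212,795

Base amounts from the schedule: possession with intent to distribute $8,300; residential burglary $102,900; receiving stolen property $5,200.
Stacking rule: highest base plus 10% of each additional charge. Highest is residential burglary at $102,900. Additional: $8,300 × 10% = $830; $5,200 × 10% = $520. Combined base = $102,900 + $1,350 = $104,250.
Defendant is the primary caregiver for a dependent (−10%): $104,250 × 0.9 = $93,825.
Two or more prior felony convictions (+100%): $93,825 × 2 = $187,650.
Continuous local residence of ten or more years (−40%): $187,650 × 0.6 = $112,590.
Offense involved a minor victim (+35%): $112,590 × 1.35 = $151,996.50.
Firearm was used or possessed during the offense (+40%): $151,996.50 × 1.4 = $212,795.10.
$212,795.10 is within the $475,000 maximum.
Rounded to the nearest dollar: $212,795.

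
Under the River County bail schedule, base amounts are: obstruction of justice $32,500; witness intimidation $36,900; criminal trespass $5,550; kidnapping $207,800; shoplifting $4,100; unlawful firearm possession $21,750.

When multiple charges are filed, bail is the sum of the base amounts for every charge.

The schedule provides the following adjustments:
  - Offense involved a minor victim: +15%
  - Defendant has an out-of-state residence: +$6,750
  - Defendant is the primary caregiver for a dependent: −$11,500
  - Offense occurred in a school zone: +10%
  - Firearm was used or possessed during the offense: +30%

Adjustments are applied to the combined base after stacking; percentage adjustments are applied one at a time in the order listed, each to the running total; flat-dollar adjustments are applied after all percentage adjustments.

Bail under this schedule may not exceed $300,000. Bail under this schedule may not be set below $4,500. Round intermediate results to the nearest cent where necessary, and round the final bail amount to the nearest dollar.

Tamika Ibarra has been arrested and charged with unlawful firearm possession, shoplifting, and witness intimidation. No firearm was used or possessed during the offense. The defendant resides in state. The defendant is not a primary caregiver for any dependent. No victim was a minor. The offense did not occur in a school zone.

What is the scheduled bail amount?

Base amounts from the schedule: unlawful firearm possession $21,750; shoplifting $4,100; witness intimidation $36,900.
Stacking rule: sum of all bases. $21,750 + $4,100 + $36,900 = $62,750.
No adjustment factors apply to this defendant.
$62,750 is within the $300,000 maximum.
$62,750 is at or above the $4,500 minimum.

$62,750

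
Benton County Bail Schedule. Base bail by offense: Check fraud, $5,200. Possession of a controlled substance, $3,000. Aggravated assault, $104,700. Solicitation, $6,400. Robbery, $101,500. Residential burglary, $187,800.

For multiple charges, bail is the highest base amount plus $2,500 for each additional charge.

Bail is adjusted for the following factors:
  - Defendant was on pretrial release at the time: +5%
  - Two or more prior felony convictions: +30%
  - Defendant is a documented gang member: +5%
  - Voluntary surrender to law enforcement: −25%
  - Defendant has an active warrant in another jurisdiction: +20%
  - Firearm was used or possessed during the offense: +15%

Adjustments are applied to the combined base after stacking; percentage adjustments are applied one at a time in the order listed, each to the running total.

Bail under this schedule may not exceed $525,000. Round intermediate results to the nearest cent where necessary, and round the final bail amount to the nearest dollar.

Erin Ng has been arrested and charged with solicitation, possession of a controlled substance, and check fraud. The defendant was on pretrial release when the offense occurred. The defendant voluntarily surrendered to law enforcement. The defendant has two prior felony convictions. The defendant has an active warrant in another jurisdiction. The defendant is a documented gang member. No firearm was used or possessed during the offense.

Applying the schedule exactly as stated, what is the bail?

Base amounts from the schedule: solicitation $6,400; possession of a controlled substance $3,000; check fraud $5,200.
Stacking rule: highest base plus $2,500 per additional charge. Highest is solicitation at $6,400; 2 additional charges → +$5,000. Combined base = $11,400.
Defendant was on pretrial release at the time (+5%): $11,400 × 1.05 = $11,970.
Two or more prior felony convictions (+30%): $11,970 × 1.3 = $15,561.
Defendant is a documented gang member (+5%): $15,561 × 1.05 = $16,339.05.
Voluntary surrender to law enforcement (−25%): $16,339.05 × 0.75 = $12,254.29.
Defendant has an active warrant in another jurisdiction (+20%): $12,254.29 × 1.2 = $14,705.15.
$14,705.15 is within the $525,000 maximum.
Rounded to the nearest dollar: $14,705.

$14,705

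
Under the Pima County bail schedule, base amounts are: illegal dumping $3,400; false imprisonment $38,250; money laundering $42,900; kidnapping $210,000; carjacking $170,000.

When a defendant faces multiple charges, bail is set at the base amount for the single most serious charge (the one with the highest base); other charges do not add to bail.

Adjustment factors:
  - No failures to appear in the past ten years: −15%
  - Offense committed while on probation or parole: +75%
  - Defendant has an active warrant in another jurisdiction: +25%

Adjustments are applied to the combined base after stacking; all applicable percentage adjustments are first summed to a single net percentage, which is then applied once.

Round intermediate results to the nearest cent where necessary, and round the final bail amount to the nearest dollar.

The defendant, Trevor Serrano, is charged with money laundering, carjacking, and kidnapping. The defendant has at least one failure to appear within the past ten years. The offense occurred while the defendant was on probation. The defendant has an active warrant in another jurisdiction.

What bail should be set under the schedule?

Base amounts from the schedule: money laundering $42,900; carjacking $170,000; kidnapping $210,000.
Stacking rule: use the highest base only. Highest is kidnapping at $210,000. Combined base = $210,000.
Net percentage adjustment: +75% +25% = +100%. $210,000 × 2 = $420,000.

$420,000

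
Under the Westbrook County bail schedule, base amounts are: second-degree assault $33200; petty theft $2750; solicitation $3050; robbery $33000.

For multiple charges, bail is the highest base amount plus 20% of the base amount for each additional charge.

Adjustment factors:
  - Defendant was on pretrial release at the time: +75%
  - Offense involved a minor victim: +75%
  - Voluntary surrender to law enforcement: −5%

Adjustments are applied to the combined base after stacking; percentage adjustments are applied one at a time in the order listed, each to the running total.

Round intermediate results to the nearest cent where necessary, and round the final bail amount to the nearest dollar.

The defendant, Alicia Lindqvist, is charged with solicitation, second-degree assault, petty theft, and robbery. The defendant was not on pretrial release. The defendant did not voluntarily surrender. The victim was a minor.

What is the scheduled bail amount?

$71680

Base amounts from the schedule: solicitation $3050; second-degree assault $33200; petty theft $2750; robbery $33000.
Stacking rule: highest base plus 20% of each additional charge. Highest is second-degree assault at $33200. Additional: $3050 × 20% = $610; $2750 × 20% = $550; $33000 × 20% = $6600. Combined base = $33200 + $7760 = $40960.
Offense involved a minor victim (+75%): $40960 × 1.75 = $71680.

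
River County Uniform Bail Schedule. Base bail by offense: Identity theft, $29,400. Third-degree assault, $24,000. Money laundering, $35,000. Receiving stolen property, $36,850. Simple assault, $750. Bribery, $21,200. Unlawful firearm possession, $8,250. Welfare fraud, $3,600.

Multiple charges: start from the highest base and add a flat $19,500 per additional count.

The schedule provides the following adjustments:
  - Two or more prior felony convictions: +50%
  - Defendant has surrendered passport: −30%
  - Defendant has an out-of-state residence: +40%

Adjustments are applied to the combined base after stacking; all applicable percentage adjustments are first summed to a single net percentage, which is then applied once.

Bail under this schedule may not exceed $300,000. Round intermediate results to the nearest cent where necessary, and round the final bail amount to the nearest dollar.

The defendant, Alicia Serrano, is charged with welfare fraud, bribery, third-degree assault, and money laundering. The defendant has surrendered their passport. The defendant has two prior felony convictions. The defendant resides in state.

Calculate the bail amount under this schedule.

Base amounts from the schedule: welfare fraud $3,600; bribery $21,200; third-degree assault $24,000; money laundering $35,000.
Stacking rule: highest base plus $19,500 per additional charge. Highest is money laundering at $35,000; 3 additional charges → +$58,500. Combined base = $93,500.
Net percentage adjustment: +50% −30% = +20%. $93,500 × 1.2 = $112,200.
$112,200 is within the $300,000 maximum.

$112,200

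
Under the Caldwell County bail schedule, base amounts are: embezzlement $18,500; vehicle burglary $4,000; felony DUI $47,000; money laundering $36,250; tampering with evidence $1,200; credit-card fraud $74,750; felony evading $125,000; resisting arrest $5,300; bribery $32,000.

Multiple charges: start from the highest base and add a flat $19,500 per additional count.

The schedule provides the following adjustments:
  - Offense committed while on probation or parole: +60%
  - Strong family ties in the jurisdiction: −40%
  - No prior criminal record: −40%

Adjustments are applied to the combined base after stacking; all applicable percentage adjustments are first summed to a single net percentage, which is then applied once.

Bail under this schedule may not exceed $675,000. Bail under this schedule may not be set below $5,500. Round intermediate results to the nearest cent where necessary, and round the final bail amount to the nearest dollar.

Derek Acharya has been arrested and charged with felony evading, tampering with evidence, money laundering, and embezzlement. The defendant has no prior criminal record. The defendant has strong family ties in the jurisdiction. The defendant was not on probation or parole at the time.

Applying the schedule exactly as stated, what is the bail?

$36,700

Base amounts from the schedule: felony evading $125,000; tampering with evidence $1,200; money laundering $36,250; embezzlement $18,500.
Stacking rule: highest base plus $19,500 per additional charge. Highest is felony evading at $125,000; 3 additional charges → +$58,500. Combined base = $183,500.
Net percentage adjustment: −40% −40% = −80%. $183,500 × 0.2 = $36,700.
$36,700 is within the $675,000 maximum.
$36,700 is at or above the $5,500 minimum.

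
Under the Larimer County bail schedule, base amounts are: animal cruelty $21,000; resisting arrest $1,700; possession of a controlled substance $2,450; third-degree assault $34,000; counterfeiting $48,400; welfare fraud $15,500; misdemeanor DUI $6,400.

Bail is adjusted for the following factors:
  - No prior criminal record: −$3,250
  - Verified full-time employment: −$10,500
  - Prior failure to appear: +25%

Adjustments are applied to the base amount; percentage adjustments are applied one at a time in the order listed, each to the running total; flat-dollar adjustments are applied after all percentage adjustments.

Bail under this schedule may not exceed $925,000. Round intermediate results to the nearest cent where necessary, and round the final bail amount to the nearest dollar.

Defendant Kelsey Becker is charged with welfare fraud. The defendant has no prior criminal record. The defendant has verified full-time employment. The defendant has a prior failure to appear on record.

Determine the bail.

$5,625

Base amounts from the schedule: welfare fraud $15,500.
Single charge. Combined base = $15,500.
Prior failure to appear (+25%): $15,500 × 1.25 = $19,375.
No prior criminal record (−$3,250 flat): $19,375 − $3,250 = $16,125.
Verified full-time employment (−$10,500 flat): $16,125 − $10,500 = $5,625.
$5,625 is within the $925,000 maximum.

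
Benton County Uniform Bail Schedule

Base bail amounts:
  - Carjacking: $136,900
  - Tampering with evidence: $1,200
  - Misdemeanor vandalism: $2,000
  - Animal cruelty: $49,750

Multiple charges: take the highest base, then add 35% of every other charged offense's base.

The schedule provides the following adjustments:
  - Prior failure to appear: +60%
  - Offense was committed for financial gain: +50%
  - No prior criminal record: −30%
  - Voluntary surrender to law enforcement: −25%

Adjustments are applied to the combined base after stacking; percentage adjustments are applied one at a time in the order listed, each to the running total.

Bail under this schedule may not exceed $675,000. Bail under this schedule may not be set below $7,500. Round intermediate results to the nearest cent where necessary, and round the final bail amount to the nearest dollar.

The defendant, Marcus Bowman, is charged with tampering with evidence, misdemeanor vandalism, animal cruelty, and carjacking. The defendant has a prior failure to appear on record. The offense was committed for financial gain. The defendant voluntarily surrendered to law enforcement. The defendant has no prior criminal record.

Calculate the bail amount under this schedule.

$195,845

Base amounts from the schedule: tampering with evidence $1,200; misdemeanor vandalism $2,000; animal cruelty $49,750; carjacking $136,900.
Stacking rule: highest base plus 35% of each additional charge. Highest is carjacking at $136,900. Additional: $1,200 × 35% = $420; $2,000 × 35% = $700; $49,750 × 35% = $17,412.50. Combined base = $136,900 + $18,532.50 = $155,432.50.
Prior failure to appear (+60%): $155,432.50 × 1.6 = $248,692.
Offense was committed for financial gain (+50%): $248,692 × 1.5 = $373,038.
No prior criminal record (−30%): $373,038 × 0.7 = $261,126.60.
Voluntary surrender to law enforcement (−25%): $261,126.60 × 0.75 = $195,844.95.
$195,844.95 is within the $675,000 maximum.
$195,844.95 is at or above the $7,500 minimum.
Rounded to the nearest dollar: $195,845.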